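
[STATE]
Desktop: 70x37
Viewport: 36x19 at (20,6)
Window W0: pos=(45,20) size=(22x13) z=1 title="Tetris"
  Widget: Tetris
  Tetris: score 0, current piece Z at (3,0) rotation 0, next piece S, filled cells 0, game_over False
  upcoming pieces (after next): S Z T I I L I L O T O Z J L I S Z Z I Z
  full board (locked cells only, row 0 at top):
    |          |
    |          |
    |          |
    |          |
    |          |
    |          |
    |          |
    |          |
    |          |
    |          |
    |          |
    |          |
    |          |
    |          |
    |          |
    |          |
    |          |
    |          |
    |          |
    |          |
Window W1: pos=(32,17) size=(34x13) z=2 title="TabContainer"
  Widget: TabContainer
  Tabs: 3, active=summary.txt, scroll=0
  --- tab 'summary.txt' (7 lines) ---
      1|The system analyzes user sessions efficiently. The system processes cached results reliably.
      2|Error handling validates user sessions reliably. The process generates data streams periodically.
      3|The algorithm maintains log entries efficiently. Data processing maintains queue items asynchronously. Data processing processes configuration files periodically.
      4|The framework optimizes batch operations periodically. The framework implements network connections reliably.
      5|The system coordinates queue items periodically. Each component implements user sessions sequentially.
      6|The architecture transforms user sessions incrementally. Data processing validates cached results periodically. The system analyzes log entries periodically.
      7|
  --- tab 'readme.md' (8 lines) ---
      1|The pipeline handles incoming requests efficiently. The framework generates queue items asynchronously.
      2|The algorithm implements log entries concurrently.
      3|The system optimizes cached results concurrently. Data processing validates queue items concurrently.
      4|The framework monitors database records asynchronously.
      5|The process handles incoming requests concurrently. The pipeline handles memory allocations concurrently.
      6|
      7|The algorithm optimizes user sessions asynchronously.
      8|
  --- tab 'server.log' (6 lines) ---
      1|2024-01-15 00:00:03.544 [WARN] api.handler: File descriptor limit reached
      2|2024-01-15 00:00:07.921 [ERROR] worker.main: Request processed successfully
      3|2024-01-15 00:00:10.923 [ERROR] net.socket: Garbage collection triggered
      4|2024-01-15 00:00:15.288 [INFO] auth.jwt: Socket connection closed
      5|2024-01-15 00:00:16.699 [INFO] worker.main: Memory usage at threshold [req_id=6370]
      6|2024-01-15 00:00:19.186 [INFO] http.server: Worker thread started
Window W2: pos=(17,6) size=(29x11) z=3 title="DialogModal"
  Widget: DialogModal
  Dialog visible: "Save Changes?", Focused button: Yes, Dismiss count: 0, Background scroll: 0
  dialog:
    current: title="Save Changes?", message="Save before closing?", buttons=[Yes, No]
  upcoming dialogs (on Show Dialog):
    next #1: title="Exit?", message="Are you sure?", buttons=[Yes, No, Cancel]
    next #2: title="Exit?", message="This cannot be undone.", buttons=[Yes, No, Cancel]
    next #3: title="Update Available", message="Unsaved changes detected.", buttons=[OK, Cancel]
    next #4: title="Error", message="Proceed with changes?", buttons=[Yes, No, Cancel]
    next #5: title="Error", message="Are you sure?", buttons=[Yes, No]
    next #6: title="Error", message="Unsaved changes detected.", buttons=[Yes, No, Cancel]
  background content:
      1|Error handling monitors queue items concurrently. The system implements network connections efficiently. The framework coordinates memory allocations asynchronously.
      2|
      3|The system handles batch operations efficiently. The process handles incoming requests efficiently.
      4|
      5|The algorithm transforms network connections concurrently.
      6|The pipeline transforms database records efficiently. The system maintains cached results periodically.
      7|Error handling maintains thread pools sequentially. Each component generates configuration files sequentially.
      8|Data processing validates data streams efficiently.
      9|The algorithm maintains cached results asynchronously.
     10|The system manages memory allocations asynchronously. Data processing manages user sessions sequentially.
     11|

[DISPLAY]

━━━━━━━━━━━━━━━━━━━━━━━━━┓          
ialogModal               ┃          
─────────────────────────┨          
ror handling monitors que┃          
┌─────────────────────┐  ┃          
│    Save Changes?    │op┃          
│ Save before closing?│  ┃          
│      [Yes]  No      │ne┃          
└─────────────────────┘at┃          
ror handling maintains th┃          
━━━━━━━━━━━━━━━━━━━━━━━━━┛          
            ┏━━━━━━━━━━━━━━━━━━━━━━━
            ┃ TabContainer          
            ┠───────────────────────
            ┃[summary.txt]│ readme.m
            ┃───────────────────────
            ┃The system analyzes use
            ┃Error handling validate
            ┃The algorithm maintains


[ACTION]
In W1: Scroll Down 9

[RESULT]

━━━━━━━━━━━━━━━━━━━━━━━━━┓          
ialogModal               ┃          
─────────────────────────┨          
ror handling monitors que┃          
┌─────────────────────┐  ┃          
│    Save Changes?    │op┃          
│ Save before closing?│  ┃          
│      [Yes]  No      │ne┃          
└─────────────────────┘at┃          
ror handling maintains th┃          
━━━━━━━━━━━━━━━━━━━━━━━━━┛          
            ┏━━━━━━━━━━━━━━━━━━━━━━━
            ┃ TabContainer          
            ┠───────────────────────
            ┃[summary.txt]│ readme.m
            ┃───────────────────────
            ┃                       
            ┃                       
            ┃                       


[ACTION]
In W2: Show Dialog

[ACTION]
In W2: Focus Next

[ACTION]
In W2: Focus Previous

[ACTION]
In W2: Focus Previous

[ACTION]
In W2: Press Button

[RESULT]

━━━━━━━━━━━━━━━━━━━━━━━━━┓          
ialogModal               ┃          
─────────────────────────┨          
ror handling monitors que┃          
                         ┃          
e system handles batch op┃          
                         ┃          
e algorithm transforms ne┃          
e pipeline transforms dat┃          
ror handling maintains th┃          
━━━━━━━━━━━━━━━━━━━━━━━━━┛          
            ┏━━━━━━━━━━━━━━━━━━━━━━━
            ┃ TabContainer          
            ┠───────────────────────
            ┃[summary.txt]│ readme.m
            ┃───────────────────────
            ┃                       
            ┃                       
            ┃                       


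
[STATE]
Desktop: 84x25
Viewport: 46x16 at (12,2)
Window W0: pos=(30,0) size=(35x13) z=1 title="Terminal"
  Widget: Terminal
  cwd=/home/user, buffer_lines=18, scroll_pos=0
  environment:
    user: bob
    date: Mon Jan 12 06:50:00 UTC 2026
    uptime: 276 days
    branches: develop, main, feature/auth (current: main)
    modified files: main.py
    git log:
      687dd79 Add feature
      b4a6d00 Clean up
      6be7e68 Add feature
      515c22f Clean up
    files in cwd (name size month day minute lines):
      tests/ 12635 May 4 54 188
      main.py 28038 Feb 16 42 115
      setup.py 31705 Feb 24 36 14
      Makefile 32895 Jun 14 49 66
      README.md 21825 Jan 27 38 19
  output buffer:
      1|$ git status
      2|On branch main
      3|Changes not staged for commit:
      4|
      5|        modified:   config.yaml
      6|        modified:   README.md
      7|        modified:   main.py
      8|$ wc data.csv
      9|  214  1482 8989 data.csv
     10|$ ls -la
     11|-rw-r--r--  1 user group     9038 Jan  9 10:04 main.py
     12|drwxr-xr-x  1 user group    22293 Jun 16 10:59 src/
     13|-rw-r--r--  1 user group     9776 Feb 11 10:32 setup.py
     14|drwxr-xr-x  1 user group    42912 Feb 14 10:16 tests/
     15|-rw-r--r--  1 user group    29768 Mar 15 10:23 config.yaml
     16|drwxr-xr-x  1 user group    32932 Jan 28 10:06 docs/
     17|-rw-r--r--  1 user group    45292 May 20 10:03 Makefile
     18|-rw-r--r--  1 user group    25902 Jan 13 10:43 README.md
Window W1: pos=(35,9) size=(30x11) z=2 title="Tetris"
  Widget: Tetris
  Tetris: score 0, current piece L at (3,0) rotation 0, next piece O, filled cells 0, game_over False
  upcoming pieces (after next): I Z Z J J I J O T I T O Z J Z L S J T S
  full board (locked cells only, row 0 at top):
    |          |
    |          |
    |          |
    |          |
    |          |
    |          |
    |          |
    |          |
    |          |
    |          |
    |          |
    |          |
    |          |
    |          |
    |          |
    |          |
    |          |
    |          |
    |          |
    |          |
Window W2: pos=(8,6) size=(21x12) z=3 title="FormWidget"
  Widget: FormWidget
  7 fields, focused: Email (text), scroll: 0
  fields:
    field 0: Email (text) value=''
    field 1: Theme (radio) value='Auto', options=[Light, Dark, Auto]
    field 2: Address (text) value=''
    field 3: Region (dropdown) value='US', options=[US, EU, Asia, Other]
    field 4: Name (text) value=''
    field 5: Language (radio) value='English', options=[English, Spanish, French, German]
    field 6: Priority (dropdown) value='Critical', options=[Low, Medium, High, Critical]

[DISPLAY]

                  ┠───────────────────────────
                  ┃$ git status               
                  ┃On branch main             
                  ┃Changes not staged for comm
━━━━━━━━━━━━━━━━┓ ┃                           
rmWidget        ┃ ┃        modified:   config.
────────────────┨ ┃        modified:   README.
mail:      [   ]┃ ┃    ┏━━━━━━━━━━━━━━━━━━━━━━
heme:      ( ) L┃ ┃$ wc┃ Tetris               
ddress:    [   ]┃ ┃  21┠──────────────────────
egion:     [US▼]┃ ┗━━━━┃          │Next:      
ame:       [   ]┃      ┃          │▓▓         
anguage:   (●) E┃      ┃          │▓▓         
riority:   [Cr▼]┃      ┃          │           
                ┃      ┃          │           
━━━━━━━━━━━━━━━━┛      ┃          │           


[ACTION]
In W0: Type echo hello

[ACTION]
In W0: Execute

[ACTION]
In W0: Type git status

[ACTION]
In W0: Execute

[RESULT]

                  ┠───────────────────────────
                  ┃-rw-r--r--  1 user group   
                  ┃$ echo hello               
                  ┃hello                      
━━━━━━━━━━━━━━━━┓ ┃$ git status               
rmWidget        ┃ ┃On branch main             
────────────────┨ ┃Changes not staged for comm
mail:      [   ]┃ ┃    ┏━━━━━━━━━━━━━━━━━━━━━━
heme:      ( ) L┃ ┃    ┃ Tetris               
ddress:    [   ]┃ ┃$ █ ┠──────────────────────
egion:     [US▼]┃ ┗━━━━┃          │Next:      
ame:       [   ]┃      ┃          │▓▓         
anguage:   (●) E┃      ┃          │▓▓         
riority:   [Cr▼]┃      ┃          │           
                ┃      ┃          │           
━━━━━━━━━━━━━━━━┛      ┃          │           


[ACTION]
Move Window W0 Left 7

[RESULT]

           ┠─────────────────────────────────┨
           ┃-rw-r--r--  1 user group    25902┃
           ┃$ echo hello                     ┃
           ┃hello                            ┃
━━━━━━━━━━━━━━━━┓ status                     ┃
rmWidget        ┃anch main                   ┃
────────────────┨es not staged for commit:   ┃
mail:      [   ]┃      ┏━━━━━━━━━━━━━━━━━━━━━━
heme:      ( ) L┃   mod┃ Tetris               
ddress:    [   ]┃      ┠──────────────────────
egion:     [US▼]┃━━━━━━┃          │Next:      
ame:       [   ]┃      ┃          │▓▓         
anguage:   (●) E┃      ┃          │▓▓         
riority:   [Cr▼]┃      ┃          │           
                ┃      ┃          │           
━━━━━━━━━━━━━━━━┛      ┃          │           


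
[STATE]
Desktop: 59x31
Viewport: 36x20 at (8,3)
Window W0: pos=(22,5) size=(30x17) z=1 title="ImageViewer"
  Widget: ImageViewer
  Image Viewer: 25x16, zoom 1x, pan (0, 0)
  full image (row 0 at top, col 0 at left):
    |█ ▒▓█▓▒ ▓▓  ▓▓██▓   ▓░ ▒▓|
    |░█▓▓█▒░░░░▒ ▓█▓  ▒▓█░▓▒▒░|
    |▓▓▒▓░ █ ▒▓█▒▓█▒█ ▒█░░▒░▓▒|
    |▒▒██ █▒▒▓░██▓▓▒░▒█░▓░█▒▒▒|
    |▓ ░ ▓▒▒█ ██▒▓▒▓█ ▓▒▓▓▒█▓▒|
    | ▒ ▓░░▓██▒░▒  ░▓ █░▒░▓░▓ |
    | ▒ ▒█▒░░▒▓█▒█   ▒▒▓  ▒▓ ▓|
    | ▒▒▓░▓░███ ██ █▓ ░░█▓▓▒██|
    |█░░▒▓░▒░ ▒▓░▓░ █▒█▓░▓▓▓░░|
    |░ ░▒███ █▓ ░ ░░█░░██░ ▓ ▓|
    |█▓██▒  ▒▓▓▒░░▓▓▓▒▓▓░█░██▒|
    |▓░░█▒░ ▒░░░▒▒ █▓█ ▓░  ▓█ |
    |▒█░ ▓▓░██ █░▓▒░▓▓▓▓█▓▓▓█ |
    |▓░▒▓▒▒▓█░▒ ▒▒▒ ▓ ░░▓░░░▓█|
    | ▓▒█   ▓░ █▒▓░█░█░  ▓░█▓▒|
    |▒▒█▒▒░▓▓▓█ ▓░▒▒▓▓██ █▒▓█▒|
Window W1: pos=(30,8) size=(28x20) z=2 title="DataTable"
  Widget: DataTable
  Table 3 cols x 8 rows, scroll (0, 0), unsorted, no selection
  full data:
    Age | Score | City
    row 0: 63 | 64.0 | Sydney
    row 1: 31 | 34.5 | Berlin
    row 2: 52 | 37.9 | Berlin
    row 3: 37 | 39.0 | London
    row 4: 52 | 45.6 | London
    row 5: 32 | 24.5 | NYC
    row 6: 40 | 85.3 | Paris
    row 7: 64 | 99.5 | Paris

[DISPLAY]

                                    
                                    
              ┏━━━━━━━━━━━━━━━━━━━━━
              ┃ ImageViewer         
              ┠─────────────────────
              ┃█ ▒▓█▓▒┏━━━━━━━━━━━━━
              ┃░█▓▓█▒░┃ DataTable   
              ┃▓▓▒▓░ █┠─────────────
              ┃▒▒██ █▒┃Age│Score│Cit
              ┃▓ ░ ▓▒▒┃───┼─────┼───
              ┃ ▒ ▓░░▓┃63 │64.0 │Syd
              ┃ ▒ ▒█▒░┃31 │34.5 │Ber
              ┃ ▒▒▓░▓░┃52 │37.9 │Ber
              ┃█░░▒▓░▒┃37 │39.0 │Lon
              ┃░ ░▒███┃52 │45.6 │Lon
              ┃█▓██▒  ┃32 │24.5 │NYC
              ┃▓░░█▒░ ┃40 │85.3 │Par
              ┃▒█░ ▓▓░┃64 │99.5 │Par
              ┗━━━━━━━┃             
                      ┃             


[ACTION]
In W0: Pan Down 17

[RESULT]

                                    
                                    
              ┏━━━━━━━━━━━━━━━━━━━━━
              ┃ ImageViewer         
              ┠─────────────────────
              ┃       ┏━━━━━━━━━━━━━
              ┃       ┃ DataTable   
              ┃       ┠─────────────
              ┃       ┃Age│Score│Cit
              ┃       ┃───┼─────┼───
              ┃       ┃63 │64.0 │Syd
              ┃       ┃31 │34.5 │Ber
              ┃       ┃52 │37.9 │Ber
              ┃       ┃37 │39.0 │Lon
              ┃       ┃52 │45.6 │Lon
              ┃       ┃32 │24.5 │NYC
              ┃       ┃40 │85.3 │Par
              ┃       ┃64 │99.5 │Par
              ┗━━━━━━━┃             
                      ┃             


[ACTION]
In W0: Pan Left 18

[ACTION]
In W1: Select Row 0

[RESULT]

                                    
                                    
              ┏━━━━━━━━━━━━━━━━━━━━━
              ┃ ImageViewer         
              ┠─────────────────────
              ┃       ┏━━━━━━━━━━━━━
              ┃       ┃ DataTable   
              ┃       ┠─────────────
              ┃       ┃Age│Score│Cit
              ┃       ┃───┼─────┼───
              ┃       ┃>3 │64.0 │Syd
              ┃       ┃31 │34.5 │Ber
              ┃       ┃52 │37.9 │Ber
              ┃       ┃37 │39.0 │Lon
              ┃       ┃52 │45.6 │Lon
              ┃       ┃32 │24.5 │NYC
              ┃       ┃40 │85.3 │Par
              ┃       ┃64 │99.5 │Par
              ┗━━━━━━━┃             
                      ┃             


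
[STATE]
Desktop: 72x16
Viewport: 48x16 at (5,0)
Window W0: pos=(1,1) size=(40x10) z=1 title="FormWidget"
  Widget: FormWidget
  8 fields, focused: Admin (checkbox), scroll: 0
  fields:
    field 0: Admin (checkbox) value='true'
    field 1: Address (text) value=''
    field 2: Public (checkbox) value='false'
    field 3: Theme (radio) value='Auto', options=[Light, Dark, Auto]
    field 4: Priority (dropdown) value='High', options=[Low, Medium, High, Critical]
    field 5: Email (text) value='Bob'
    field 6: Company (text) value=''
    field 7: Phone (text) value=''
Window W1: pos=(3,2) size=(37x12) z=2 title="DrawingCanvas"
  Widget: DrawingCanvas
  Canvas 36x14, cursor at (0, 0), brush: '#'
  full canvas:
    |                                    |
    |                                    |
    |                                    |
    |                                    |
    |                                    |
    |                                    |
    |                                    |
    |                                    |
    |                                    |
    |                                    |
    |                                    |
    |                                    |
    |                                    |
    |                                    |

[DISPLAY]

                                                
━━━━━━━━━━━━━━━━━━━━━━━━━━━━━━━━━━━┓            
━━━━━━━━━━━━━━━━━━━━━━━━━━━━━━━━━━┓┃            
DrawingCanvas                     ┃┨            
──────────────────────────────────┨┃            
                                  ┃┃            
                                  ┃┃            
                                  ┃┃            
                                  ┃┃            
                                  ┃┃            
                                  ┃┛            
                                  ┃             
                                  ┃             
━━━━━━━━━━━━━━━━━━━━━━━━━━━━━━━━━━┛             
                                                
                                                


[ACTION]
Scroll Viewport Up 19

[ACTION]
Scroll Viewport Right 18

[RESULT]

                                                
━━━━━━━━━━━━━━━━━┓                              
━━━━━━━━━━━━━━━━┓┃                              
                ┃┨                              
────────────────┨┃                              
                ┃┃                              
                ┃┃                              
                ┃┃                              
                ┃┃                              
                ┃┃                              
                ┃┛                              
                ┃                               
                ┃                               
━━━━━━━━━━━━━━━━┛                               
                                                
                                                


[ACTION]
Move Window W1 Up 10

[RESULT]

━━━━━━━━━━━━━━━━┓                               
                ┃┓                              
────────────────┨┃                              
                ┃┨                              
                ┃┃                              
                ┃┃                              
                ┃┃                              
                ┃┃                              
                ┃┃                              
                ┃┃                              
                ┃┛                              
━━━━━━━━━━━━━━━━┛                               
                                                
                                                
                                                
                                                


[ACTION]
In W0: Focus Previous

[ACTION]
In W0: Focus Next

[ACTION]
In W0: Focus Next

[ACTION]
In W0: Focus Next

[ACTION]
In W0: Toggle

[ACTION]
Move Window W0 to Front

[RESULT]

━━━━━━━━━━━━━━━━┓                               
━━━━━━━━━━━━━━━━━┓                              
                 ┃                              
─────────────────┨                              
                 ┃                              
                ]┃                              
                 ┃                              
ht  ( ) Dark  (●)┃                              
               ▼]┃                              
                ]┃                              
━━━━━━━━━━━━━━━━━┛                              
━━━━━━━━━━━━━━━━┛                               
                                                
                                                
                                                
                                                


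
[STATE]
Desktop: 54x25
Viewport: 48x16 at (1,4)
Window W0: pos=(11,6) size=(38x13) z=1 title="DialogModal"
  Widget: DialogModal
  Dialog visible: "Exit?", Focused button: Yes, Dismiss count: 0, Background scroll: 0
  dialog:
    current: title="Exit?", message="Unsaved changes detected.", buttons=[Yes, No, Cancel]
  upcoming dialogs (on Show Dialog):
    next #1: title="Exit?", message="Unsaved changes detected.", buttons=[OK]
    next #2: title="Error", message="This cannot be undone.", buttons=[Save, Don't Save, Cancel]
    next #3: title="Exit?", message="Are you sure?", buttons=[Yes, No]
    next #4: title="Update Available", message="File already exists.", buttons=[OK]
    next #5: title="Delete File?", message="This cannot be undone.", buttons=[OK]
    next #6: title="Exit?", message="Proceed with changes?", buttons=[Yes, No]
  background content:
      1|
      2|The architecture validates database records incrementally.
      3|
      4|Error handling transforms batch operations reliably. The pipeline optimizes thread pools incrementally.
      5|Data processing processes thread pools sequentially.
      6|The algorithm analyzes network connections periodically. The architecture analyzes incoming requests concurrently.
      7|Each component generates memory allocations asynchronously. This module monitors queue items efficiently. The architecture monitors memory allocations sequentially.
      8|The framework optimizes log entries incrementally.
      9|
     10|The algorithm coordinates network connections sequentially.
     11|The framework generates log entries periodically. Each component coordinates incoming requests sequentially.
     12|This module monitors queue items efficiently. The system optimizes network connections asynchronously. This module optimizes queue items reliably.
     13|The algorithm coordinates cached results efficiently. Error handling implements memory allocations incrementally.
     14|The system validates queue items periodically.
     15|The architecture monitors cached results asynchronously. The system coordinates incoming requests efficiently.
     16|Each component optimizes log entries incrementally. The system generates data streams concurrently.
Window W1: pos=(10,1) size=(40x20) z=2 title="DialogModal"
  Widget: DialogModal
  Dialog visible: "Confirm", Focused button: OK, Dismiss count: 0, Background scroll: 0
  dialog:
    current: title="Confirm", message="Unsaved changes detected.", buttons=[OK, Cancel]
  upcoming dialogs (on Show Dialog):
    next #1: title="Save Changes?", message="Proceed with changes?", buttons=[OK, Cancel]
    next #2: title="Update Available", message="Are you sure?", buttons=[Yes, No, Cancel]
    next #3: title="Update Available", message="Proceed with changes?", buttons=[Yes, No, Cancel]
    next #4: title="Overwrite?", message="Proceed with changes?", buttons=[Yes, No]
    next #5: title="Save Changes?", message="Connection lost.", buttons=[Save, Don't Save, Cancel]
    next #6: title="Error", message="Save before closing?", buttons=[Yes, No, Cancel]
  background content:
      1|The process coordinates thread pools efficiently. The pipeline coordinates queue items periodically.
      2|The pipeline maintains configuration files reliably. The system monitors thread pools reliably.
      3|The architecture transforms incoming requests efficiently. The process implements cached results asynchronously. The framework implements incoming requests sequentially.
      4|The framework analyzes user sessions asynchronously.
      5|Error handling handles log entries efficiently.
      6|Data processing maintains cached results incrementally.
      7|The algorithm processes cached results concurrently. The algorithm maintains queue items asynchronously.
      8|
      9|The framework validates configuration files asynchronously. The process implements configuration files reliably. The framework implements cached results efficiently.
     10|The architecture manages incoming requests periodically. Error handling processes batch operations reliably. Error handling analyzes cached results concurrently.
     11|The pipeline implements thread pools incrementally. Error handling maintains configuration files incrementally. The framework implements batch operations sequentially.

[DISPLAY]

         ┃The process coordinates thread pools e
         ┃The pipeline maintains configuration f
         ┃The architecture transforms incoming r
         ┃The framework analyzes user sessions a
         ┃Error handling handles log entries eff
         ┃Data┌───────────────────────────┐resul
         ┃The │          Confirm          │sults
         ┃    │ Unsaved changes detected. │     
         ┃The │       [OK]  Cancel        │tion 
         ┃The └───────────────────────────┘ requ
         ┃The pipeline implements thread pools i
         ┃                                      
         ┃                                      
         ┃                                      
         ┃                                      
         ┃                                      


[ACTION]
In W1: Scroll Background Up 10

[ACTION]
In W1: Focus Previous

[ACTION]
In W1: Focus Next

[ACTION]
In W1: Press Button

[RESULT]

         ┃The process coordinates thread pools e
         ┃The pipeline maintains configuration f
         ┃The architecture transforms incoming r
         ┃The framework analyzes user sessions a
         ┃Error handling handles log entries eff
         ┃Data processing maintains cached resul
         ┃The algorithm processes cached results
         ┃                                      
         ┃The framework validates configuration 
         ┃The architecture manages incoming requ
         ┃The pipeline implements thread pools i
         ┃                                      
         ┃                                      
         ┃                                      
         ┃                                      
         ┃                                      


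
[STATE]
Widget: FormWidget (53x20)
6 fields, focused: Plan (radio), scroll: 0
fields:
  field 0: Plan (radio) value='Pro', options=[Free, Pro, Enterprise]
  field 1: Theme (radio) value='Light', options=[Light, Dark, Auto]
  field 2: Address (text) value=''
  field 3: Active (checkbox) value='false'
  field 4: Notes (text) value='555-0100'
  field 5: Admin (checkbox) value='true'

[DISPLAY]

> Plan:       ( ) Free  (●) Pro  ( ) Enterprise      
  Theme:      (●) Light  ( ) Dark  ( ) Auto          
  Address:    [                                     ]
  Active:     [ ]                                    
  Notes:      [555-0100                             ]
  Admin:      [x]                                    
                                                     
                                                     
                                                     
                                                     
                                                     
                                                     
                                                     
                                                     
                                                     
                                                     
                                                     
                                                     
                                                     
                                                     


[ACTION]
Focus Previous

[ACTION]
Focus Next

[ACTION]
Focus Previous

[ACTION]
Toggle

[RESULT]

  Plan:       ( ) Free  (●) Pro  ( ) Enterprise      
  Theme:      (●) Light  ( ) Dark  ( ) Auto          
  Address:    [                                     ]
  Active:     [ ]                                    
  Notes:      [555-0100                             ]
> Admin:      [ ]                                    
                                                     
                                                     
                                                     
                                                     
                                                     
                                                     
                                                     
                                                     
                                                     
                                                     
                                                     
                                                     
                                                     
                                                     


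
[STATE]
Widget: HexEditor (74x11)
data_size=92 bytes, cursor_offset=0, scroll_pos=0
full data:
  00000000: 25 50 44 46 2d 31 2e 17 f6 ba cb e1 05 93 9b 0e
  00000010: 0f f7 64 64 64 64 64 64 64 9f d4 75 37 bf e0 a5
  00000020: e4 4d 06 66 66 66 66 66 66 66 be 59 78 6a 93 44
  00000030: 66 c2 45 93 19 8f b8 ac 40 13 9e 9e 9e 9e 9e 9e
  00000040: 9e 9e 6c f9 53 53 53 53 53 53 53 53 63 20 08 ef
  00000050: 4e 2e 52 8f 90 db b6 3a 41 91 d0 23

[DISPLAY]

00000000  25 50 44 46 2d 31 2e 17  f6 ba cb e1 05 93 9b 0e  |%PDF-1.......
00000010  0f f7 64 64 64 64 64 64  64 9f d4 75 37 bf e0 a5  |..ddddddd..u7
00000020  e4 4d 06 66 66 66 66 66  66 66 be 59 78 6a 93 44  |.M.fffffff.Yx
00000030  66 c2 45 93 19 8f b8 ac  40 13 9e 9e 9e 9e 9e 9e  |f.E.....@....
00000040  9e 9e 6c f9 53 53 53 53  53 53 53 53 63 20 08 ef  |..l.SSSSSSSSc
00000050  4e 2e 52 8f 90 db b6 3a  41 91 d0 23              |N.R....:A..# 
                                                                          
                                                                          
                                                                          
                                                                          
                                                                          


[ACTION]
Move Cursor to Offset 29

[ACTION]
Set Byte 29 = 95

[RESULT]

00000000  25 50 44 46 2d 31 2e 17  f6 ba cb e1 05 93 9b 0e  |%PDF-1.......
00000010  0f f7 64 64 64 64 64 64  64 9f d4 75 37 95 e0 a5  |..ddddddd..u7
00000020  e4 4d 06 66 66 66 66 66  66 66 be 59 78 6a 93 44  |.M.fffffff.Yx
00000030  66 c2 45 93 19 8f b8 ac  40 13 9e 9e 9e 9e 9e 9e  |f.E.....@....
00000040  9e 9e 6c f9 53 53 53 53  53 53 53 53 63 20 08 ef  |..l.SSSSSSSSc
00000050  4e 2e 52 8f 90 db b6 3a  41 91 d0 23              |N.R....:A..# 
                                                                          
                                                                          
                                                                          
                                                                          
                                                                          


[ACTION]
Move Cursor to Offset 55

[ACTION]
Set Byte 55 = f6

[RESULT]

00000000  25 50 44 46 2d 31 2e 17  f6 ba cb e1 05 93 9b 0e  |%PDF-1.......
00000010  0f f7 64 64 64 64 64 64  64 9f d4 75 37 95 e0 a5  |..ddddddd..u7
00000020  e4 4d 06 66 66 66 66 66  66 66 be 59 78 6a 93 44  |.M.fffffff.Yx
00000030  66 c2 45 93 19 8f b8 F6  40 13 9e 9e 9e 9e 9e 9e  |f.E.....@....
00000040  9e 9e 6c f9 53 53 53 53  53 53 53 53 63 20 08 ef  |..l.SSSSSSSSc
00000050  4e 2e 52 8f 90 db b6 3a  41 91 d0 23              |N.R....:A..# 
                                                                          
                                                                          
                                                                          
                                                                          
                                                                          


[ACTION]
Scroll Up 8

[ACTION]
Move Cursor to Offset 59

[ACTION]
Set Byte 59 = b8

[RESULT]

00000000  25 50 44 46 2d 31 2e 17  f6 ba cb e1 05 93 9b 0e  |%PDF-1.......
00000010  0f f7 64 64 64 64 64 64  64 9f d4 75 37 95 e0 a5  |..ddddddd..u7
00000020  e4 4d 06 66 66 66 66 66  66 66 be 59 78 6a 93 44  |.M.fffffff.Yx
00000030  66 c2 45 93 19 8f b8 f6  40 13 9e B8 9e 9e 9e 9e  |f.E.....@....
00000040  9e 9e 6c f9 53 53 53 53  53 53 53 53 63 20 08 ef  |..l.SSSSSSSSc
00000050  4e 2e 52 8f 90 db b6 3a  41 91 d0 23              |N.R....:A..# 
                                                                          
                                                                          
                                                                          
                                                                          
                                                                          


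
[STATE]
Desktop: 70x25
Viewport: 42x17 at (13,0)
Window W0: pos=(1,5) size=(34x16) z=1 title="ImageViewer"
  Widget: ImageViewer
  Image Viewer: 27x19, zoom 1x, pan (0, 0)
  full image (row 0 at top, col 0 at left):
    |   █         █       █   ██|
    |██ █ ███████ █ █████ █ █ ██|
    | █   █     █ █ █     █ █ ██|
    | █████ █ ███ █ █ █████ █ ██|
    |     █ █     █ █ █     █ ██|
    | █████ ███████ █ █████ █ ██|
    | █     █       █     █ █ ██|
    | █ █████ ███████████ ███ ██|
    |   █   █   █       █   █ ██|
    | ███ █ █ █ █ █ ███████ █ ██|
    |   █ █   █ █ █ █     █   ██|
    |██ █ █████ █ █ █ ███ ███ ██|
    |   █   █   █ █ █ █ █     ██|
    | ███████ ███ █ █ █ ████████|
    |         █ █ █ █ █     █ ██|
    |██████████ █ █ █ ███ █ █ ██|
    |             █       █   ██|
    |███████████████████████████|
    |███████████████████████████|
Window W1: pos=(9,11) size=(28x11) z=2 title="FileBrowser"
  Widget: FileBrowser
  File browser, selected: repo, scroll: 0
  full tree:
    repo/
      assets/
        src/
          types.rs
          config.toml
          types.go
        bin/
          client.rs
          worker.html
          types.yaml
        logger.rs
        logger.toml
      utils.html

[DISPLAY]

                                          
                                          
                                          
                                          
                                          
━━━━━━━━━━━━━━━━━━━━━┓                    
r                    ┃                    
─────────────────────┨                    
  █       █   ██     ┃                    
█ █ █████ █ █ ██     ┃                    
█ █ █     █ █ ██     ┃                    
━━━━━━━━━━━━━━━━━━━━━━━┓                  
leBrowser              ┃                  
───────────────────────┨                  
-] repo/               ┃                  
 [+] assets/           ┃                  
 utils.html            ┃                  


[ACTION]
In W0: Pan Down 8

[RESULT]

                                          
                                          
                                          
                                          
                                          
━━━━━━━━━━━━━━━━━━━━━┓                    
r                    ┃                    
─────────────────────┨                    
█       █   █ ██     ┃                    
█ █ ███████ █ ██     ┃                    
█ █ █     █   ██     ┃                    
━━━━━━━━━━━━━━━━━━━━━━━┓                  
leBrowser              ┃                  
───────────────────────┨                  
-] repo/               ┃                  
 [+] assets/           ┃                  
 utils.html            ┃                  


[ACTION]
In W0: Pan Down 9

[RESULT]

                                          
                                          
                                          
                                          
                                          
━━━━━━━━━━━━━━━━━━━━━┓                    
r                    ┃                    
─────────────────────┨                    
████████████████     ┃                    
████████████████     ┃                    
                     ┃                    
━━━━━━━━━━━━━━━━━━━━━━━┓                  
leBrowser              ┃                  
───────────────────────┨                  
-] repo/               ┃                  
 [+] assets/           ┃                  
 utils.html            ┃                  


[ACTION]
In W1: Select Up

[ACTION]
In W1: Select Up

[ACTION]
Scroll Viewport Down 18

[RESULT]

████████████████     ┃                    
████████████████     ┃                    
                     ┃                    
━━━━━━━━━━━━━━━━━━━━━━━┓                  
leBrowser              ┃                  
───────────────────────┨                  
-] repo/               ┃                  
 [+] assets/           ┃                  
 utils.html            ┃                  
                       ┃                  
                       ┃                  
                       ┃                  
                       ┃                  
━━━━━━━━━━━━━━━━━━━━━━━┛                  
                                          
                                          
                                          
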